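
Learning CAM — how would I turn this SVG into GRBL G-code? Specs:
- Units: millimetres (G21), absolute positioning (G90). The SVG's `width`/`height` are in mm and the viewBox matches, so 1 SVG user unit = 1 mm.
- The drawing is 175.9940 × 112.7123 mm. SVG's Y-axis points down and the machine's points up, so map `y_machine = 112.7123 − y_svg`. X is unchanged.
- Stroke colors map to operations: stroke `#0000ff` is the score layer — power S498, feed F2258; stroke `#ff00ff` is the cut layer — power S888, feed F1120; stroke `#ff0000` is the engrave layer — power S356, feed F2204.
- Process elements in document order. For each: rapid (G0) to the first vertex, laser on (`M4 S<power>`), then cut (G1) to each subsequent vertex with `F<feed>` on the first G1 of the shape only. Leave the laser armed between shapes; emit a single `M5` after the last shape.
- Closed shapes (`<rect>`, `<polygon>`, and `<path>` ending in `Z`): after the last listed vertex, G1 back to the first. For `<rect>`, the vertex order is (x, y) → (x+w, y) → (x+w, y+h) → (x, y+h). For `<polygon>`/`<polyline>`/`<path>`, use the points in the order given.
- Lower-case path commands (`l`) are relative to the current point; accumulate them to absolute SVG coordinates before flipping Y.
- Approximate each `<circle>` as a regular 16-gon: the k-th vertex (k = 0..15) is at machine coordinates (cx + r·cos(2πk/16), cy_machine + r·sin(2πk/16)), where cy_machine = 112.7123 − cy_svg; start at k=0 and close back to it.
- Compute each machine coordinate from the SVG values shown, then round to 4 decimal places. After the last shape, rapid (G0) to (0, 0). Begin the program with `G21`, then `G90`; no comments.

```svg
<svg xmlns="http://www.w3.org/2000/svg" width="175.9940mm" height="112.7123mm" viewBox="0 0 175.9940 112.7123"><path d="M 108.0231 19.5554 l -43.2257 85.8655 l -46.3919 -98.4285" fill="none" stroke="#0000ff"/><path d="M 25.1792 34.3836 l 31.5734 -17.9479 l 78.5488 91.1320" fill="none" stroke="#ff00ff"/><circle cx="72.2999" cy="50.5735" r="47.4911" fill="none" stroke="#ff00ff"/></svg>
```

viewBox `0 0 175.9940 112.7123` with mm width/height → 1 unit = 1 mm. Flip: y_m = 112.7123 − y_svg.

**Shape 1** — `<path>` open polyline, stroke `#0000ff` → score (S498, F2258). Machine vertices: (108.0231,93.1569) → (64.7974,7.2914) → (18.4055,105.7199). Open path.

**Shape 2** — `<path>` open polyline, stroke `#ff00ff` → cut (S888, F1120). Machine vertices: (25.1792,78.3287) → (56.7526,96.2766) → (135.3014,5.1446). Open path.

**Shape 3** — `<circle>` circle, stroke `#ff00ff` → cut (S888, F1120). Machine vertices: (119.7910,62.1388) → (116.1760,80.3129) → (105.8812,95.7201) → (90.4740,106.0149) → (72.2999,109.6299) → (54.1258,106.0149) → (38.7186,95.7201) → (28.4238,80.3129) → (24.8088,62.1388) → (28.4238,43.9647) → (38.7186,28.5575) → (54.1258,18.2627) → (72.2999,14.6477) → (90.4740,18.2627) → (105.8812,28.5575) → (116.1760,43.9647) → (119.7910,62.1388). Closed: final G1 returns to the first vertex.

G21
G90
G0 X108.0231 Y93.1569
M4 S498
G1 X64.7974 Y7.2914 F2258
G1 X18.4055 Y105.7199
G0 X25.1792 Y78.3287
M4 S888
G1 X56.7526 Y96.2766 F1120
G1 X135.3014 Y5.1446
G0 X119.7910 Y62.1388
M4 S888
G1 X116.1760 Y80.3129 F1120
G1 X105.8812 Y95.7201
G1 X90.4740 Y106.0149
G1 X72.2999 Y109.6299
G1 X54.1258 Y106.0149
G1 X38.7186 Y95.7201
G1 X28.4238 Y80.3129
G1 X24.8088 Y62.1388
G1 X28.4238 Y43.9647
G1 X38.7186 Y28.5575
G1 X54.1258 Y18.2627
G1 X72.2999 Y14.6477
G1 X90.4740 Y18.2627
G1 X105.8812 Y28.5575
G1 X116.1760 Y43.9647
G1 X119.7910 Y62.1388
M5
G0 X0.0000 Y0.0000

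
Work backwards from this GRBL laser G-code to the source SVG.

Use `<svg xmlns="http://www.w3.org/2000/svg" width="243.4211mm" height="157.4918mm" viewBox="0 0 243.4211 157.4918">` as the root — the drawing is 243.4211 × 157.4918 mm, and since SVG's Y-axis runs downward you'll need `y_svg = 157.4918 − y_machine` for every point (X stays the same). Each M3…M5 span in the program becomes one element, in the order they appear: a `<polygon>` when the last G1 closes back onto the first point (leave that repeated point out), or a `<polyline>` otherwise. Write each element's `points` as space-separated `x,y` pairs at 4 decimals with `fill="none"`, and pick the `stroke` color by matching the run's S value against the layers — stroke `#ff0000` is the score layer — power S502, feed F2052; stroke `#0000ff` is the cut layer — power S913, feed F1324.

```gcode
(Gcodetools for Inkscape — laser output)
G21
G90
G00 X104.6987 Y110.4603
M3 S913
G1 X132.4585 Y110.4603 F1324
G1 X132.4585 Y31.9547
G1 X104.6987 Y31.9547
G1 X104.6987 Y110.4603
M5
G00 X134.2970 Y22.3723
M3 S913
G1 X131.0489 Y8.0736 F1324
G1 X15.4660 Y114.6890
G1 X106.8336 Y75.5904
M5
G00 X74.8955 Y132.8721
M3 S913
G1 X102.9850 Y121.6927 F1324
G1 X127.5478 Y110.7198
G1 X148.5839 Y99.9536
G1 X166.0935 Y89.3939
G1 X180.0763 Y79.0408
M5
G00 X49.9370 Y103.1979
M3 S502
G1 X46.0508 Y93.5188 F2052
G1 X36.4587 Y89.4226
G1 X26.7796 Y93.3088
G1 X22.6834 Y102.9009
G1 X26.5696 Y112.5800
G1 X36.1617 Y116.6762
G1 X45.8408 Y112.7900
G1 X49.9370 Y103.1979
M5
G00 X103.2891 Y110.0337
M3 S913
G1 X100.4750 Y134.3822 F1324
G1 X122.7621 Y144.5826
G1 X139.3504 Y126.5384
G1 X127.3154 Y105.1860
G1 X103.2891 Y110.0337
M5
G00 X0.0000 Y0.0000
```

<svg xmlns="http://www.w3.org/2000/svg" width="243.4211mm" height="157.4918mm" viewBox="0 0 243.4211 157.4918">
  <polygon points="104.6987,47.0315 132.4585,47.0315 132.4585,125.5371 104.6987,125.5371" fill="none" stroke="#0000ff"/>
  <polyline points="134.2970,135.1195 131.0489,149.4182 15.4660,42.8028 106.8336,81.9014" fill="none" stroke="#0000ff"/>
  <polyline points="74.8955,24.6197 102.9850,35.7991 127.5478,46.7720 148.5839,57.5382 166.0935,68.0979 180.0763,78.4510" fill="none" stroke="#0000ff"/>
  <polygon points="49.9370,54.2939 46.0508,63.9730 36.4587,68.0692 26.7796,64.1830 22.6834,54.5909 26.5696,44.9118 36.1617,40.8156 45.8408,44.7018" fill="none" stroke="#ff0000"/>
  <polygon points="103.2891,47.4581 100.4750,23.1096 122.7621,12.9092 139.3504,30.9534 127.3154,52.3058" fill="none" stroke="#0000ff"/>
</svg>

Machine Y-up, SVG Y-down with viewBox height 157.4918, so y_svg = 157.4918 − y_machine; X carries over.

Run 1: power S913 maps to stroke `#0000ff` (cut). The run returns to its start, so emit a `<polygon>` with points (Y-flipped): 104.6987,47.0315 132.4585,47.0315 132.4585,125.5371 104.6987,125.5371.

Run 2: power S913 maps to stroke `#0000ff` (cut). The run is open, so emit a `<polyline>` with points (Y-flipped): 134.2970,135.1195 131.0489,149.4182 15.4660,42.8028 106.8336,81.9014.

Run 3: S913 ⇒ cut layer `#0000ff`. The run is open, so emit a `<polyline>` with points (Y-flipped): 74.8955,24.6197 102.9850,35.7991 127.5478,46.7720 148.5839,57.5382 166.0935,68.0979 180.0763,78.4510.

Run 4: S502 ⇒ score layer `#ff0000`. The run returns to its start, so emit a `<polygon>` with points (Y-flipped): 49.9370,54.2939 46.0508,63.9730 36.4587,68.0692 26.7796,64.1830 22.6834,54.5909 26.5696,44.9118 36.1617,40.8156 45.8408,44.7018.

Run 5: power S913 maps to stroke `#0000ff` (cut). The run returns to its start, so emit a `<polygon>` with points (Y-flipped): 103.2891,47.4581 100.4750,23.1096 122.7621,12.9092 139.3504,30.9534 127.3154,52.3058.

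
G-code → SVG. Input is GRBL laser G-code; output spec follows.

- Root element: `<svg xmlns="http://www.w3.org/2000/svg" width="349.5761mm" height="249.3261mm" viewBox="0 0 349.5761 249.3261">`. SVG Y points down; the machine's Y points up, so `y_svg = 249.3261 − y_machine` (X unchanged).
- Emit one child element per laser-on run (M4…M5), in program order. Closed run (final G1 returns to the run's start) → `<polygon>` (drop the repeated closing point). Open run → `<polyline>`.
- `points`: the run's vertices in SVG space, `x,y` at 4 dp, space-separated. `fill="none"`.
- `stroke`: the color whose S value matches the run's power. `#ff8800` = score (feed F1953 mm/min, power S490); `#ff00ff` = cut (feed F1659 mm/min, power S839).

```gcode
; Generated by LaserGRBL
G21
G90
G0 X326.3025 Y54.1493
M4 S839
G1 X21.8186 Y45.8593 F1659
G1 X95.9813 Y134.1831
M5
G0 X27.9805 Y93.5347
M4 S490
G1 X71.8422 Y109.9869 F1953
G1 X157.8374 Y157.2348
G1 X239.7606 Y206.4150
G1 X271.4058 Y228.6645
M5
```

<svg xmlns="http://www.w3.org/2000/svg" width="349.5761mm" height="249.3261mm" viewBox="0 0 349.5761 249.3261">
  <polyline points="326.3025,195.1768 21.8186,203.4668 95.9813,115.1430" fill="none" stroke="#ff00ff"/>
  <polyline points="27.9805,155.7914 71.8422,139.3392 157.8374,92.0913 239.7606,42.9111 271.4058,20.6616" fill="none" stroke="#ff8800"/>
</svg>

Machine Y-up, SVG Y-down with viewBox height 249.3261, so y_svg = 249.3261 − y_machine; X carries over.

Run 1: power S839 maps to stroke `#ff00ff` (cut). The run is open, so emit a `<polyline>` with points (Y-flipped): 326.3025,195.1768 21.8186,203.4668 95.9813,115.1430.

Run 2: the run's S490 means `#ff8800` (score). The run is open, so emit a `<polyline>` with points (Y-flipped): 27.9805,155.7914 71.8422,139.3392 157.8374,92.0913 239.7606,42.9111 271.4058,20.6616.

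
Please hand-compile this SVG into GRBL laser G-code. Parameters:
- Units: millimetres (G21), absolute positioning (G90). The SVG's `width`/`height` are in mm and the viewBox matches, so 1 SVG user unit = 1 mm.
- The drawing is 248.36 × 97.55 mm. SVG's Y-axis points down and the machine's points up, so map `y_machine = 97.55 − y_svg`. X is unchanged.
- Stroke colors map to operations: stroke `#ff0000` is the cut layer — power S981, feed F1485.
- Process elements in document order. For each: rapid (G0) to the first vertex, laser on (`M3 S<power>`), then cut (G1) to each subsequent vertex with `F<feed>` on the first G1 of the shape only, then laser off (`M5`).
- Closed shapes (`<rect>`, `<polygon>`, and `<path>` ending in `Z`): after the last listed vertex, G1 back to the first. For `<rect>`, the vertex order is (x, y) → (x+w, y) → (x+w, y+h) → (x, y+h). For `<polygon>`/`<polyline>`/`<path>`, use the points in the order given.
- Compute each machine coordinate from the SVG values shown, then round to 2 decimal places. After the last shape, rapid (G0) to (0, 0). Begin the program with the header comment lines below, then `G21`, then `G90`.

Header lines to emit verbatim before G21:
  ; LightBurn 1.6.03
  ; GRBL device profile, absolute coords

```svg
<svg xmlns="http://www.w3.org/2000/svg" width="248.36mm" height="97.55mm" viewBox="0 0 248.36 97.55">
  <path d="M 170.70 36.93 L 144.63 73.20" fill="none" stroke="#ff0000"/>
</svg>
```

; LightBurn 1.6.03
; GRBL device profile, absolute coords
G21
G90
G0 X170.70 Y60.62
M3 S981
G1 X144.63 Y24.35 F1485
M5
G0 X0.00 Y0.00

Since the viewBox matches the mm dimensions, user units are millimetres directly. The only transform is the Y-flip y_m = 97.55 − y_svg.

Shape 1 is a line segment drawn with `<path>`. Its stroke #ff0000 means cut at S981, F1485. After flipping Y the toolpath is (170.70,60.62) → (144.63,24.35).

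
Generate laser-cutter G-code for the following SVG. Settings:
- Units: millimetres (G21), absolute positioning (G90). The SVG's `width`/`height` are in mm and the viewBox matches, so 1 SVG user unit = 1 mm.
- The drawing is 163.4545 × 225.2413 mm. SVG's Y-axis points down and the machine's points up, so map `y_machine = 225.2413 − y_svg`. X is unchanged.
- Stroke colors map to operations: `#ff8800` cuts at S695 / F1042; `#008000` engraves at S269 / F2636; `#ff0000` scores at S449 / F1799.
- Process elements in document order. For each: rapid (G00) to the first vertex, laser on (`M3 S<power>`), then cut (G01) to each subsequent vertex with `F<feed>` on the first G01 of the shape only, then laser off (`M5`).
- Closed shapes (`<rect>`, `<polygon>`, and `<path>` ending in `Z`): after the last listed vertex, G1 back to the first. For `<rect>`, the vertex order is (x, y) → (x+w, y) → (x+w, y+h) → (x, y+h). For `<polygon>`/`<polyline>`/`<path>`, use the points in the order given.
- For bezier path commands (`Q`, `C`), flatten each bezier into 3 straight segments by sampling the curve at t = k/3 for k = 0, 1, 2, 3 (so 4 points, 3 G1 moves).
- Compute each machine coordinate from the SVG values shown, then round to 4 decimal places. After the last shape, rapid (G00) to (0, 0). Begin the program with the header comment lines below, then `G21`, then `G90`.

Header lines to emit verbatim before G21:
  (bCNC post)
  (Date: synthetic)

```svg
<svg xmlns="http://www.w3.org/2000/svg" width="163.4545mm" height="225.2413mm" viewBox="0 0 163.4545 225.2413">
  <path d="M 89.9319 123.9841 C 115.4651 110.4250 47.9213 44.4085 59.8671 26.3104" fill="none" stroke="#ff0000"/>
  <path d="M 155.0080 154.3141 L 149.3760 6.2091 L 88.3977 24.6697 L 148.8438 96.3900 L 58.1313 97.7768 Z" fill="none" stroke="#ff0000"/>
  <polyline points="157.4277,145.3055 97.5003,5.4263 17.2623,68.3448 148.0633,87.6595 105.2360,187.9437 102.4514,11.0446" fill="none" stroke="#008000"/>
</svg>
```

(bCNC post)
(Date: synthetic)
G21
G90
G00 X89.9319 Y101.2572
M3 S449
G01 X90.8308 Y128.5845 F1799
G01 X68.0265 Y168.5776
G01 X59.8671 Y198.9309
M5
G00 X155.0080 Y70.9272
M3 S449
G01 X149.3760 Y219.0322 F1799
G01 X88.3977 Y200.5716
G01 X148.8438 Y128.8513
G01 X58.1313 Y127.4645
G01 X155.0080 Y70.9272
M5
G00 X157.4277 Y79.9358
M3 S269
G01 X97.5003 Y219.8150 F2636
G01 X17.2623 Y156.8965
G01 X148.0633 Y137.5818
G01 X105.2360 Y37.2976
G01 X102.4514 Y214.1967
M5
G00 X0.0000 Y0.0000

viewBox `0 0 163.4545 225.2413` with mm width/height → 1 unit = 1 mm. Flip: y_m = 225.2413 − y_svg.

**Shape 1** — `<path>` cubic bezier, stroke `#ff0000` → score (S449, F1799). Control points (SVG): P0=(89.9319,123.9841), P1=(115.4651,110.4250), P2=(47.9213,44.4085), P3=(59.8671,26.3104); sampled at t=k/3. Machine vertices: (89.9319,101.2572) → (90.8308,128.5845) → (68.0265,168.5776) → (59.8671,198.9309). Open path.

**Shape 2** — `<path>` closed polygon, stroke `#ff0000` → score (S449, F1799). Machine vertices: (155.0080,70.9272) → (149.3760,219.0322) → (88.3977,200.5716) → (148.8438,128.8513) → (58.1313,127.4645) → (155.0080,70.9272). Closed: final G1 returns to the first vertex.

**Shape 3** — `<polyline>` open polyline, stroke `#008000` → engrave (S269, F2636). Machine vertices: (157.4277,79.9358) → (97.5003,219.8150) → (17.2623,156.8965) → (148.0633,137.5818) → (105.2360,37.2976) → (102.4514,214.1967). Open path.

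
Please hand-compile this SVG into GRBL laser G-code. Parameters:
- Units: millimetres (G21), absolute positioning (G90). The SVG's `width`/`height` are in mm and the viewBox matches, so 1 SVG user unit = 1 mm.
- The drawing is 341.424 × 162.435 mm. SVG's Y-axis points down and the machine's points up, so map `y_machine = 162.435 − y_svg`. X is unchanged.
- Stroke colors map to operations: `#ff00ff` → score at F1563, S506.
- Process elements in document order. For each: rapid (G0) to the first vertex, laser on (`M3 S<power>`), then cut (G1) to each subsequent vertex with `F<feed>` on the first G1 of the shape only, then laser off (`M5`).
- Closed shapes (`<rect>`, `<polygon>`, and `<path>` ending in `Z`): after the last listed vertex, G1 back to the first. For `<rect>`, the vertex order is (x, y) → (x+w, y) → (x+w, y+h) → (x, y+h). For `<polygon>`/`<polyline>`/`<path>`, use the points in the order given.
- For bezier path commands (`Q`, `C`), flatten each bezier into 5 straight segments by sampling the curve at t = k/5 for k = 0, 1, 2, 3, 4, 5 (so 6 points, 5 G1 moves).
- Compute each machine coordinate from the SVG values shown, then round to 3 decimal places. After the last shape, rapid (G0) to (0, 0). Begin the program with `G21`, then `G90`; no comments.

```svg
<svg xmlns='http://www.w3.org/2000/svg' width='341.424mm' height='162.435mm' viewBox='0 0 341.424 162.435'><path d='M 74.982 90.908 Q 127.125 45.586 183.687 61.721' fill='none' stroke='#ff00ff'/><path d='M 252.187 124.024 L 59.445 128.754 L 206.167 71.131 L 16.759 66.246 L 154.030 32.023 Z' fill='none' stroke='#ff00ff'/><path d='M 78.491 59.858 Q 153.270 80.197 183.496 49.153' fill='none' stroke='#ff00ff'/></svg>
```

Since the viewBox matches the mm dimensions, user units are millimetres directly. The only transform is the Y-flip y_m = 162.435 − y_svg.

Shape 1 is a quadratic bezier drawn with `<path>`. Its stroke #ff00ff means score at S506, F1563. After flipping Y the toolpath is (74.982,71.527) → (96.016,87.198) → (117.403,97.951) → (139.144,103.789) → (161.239,104.710) → (183.687,100.714).

Shape 2 is a closed polygon drawn with `<path>`. Its stroke #ff00ff means score at S506, F1563. After flipping Y the toolpath is (252.187,38.411) → (59.445,33.681) → (206.167,91.304) → (16.759,96.189) → (154.030,130.412) → (252.187,38.411), returning to the start.

Shape 3 is a quadratic bezier drawn with `<path>`. Its stroke #ff00ff means score at S506, F1563. After flipping Y the toolpath is (78.491,102.577) → (106.620,96.497) → (131.186,94.527) → (152.187,96.668) → (169.623,102.920) → (183.496,113.282).

G21
G90
G0 X74.982 Y71.527
M3 S506
G1 X96.016 Y87.198 F1563
G1 X117.403 Y97.951
G1 X139.144 Y103.789
G1 X161.239 Y104.710
G1 X183.687 Y100.714
M5
G0 X252.187 Y38.411
M3 S506
G1 X59.445 Y33.681 F1563
G1 X206.167 Y91.304
G1 X16.759 Y96.189
G1 X154.030 Y130.412
G1 X252.187 Y38.411
M5
G0 X78.491 Y102.577
M3 S506
G1 X106.620 Y96.497 F1563
G1 X131.186 Y94.527
G1 X152.187 Y96.668
G1 X169.623 Y102.920
G1 X183.496 Y113.282
M5
G0 X0.000 Y0.000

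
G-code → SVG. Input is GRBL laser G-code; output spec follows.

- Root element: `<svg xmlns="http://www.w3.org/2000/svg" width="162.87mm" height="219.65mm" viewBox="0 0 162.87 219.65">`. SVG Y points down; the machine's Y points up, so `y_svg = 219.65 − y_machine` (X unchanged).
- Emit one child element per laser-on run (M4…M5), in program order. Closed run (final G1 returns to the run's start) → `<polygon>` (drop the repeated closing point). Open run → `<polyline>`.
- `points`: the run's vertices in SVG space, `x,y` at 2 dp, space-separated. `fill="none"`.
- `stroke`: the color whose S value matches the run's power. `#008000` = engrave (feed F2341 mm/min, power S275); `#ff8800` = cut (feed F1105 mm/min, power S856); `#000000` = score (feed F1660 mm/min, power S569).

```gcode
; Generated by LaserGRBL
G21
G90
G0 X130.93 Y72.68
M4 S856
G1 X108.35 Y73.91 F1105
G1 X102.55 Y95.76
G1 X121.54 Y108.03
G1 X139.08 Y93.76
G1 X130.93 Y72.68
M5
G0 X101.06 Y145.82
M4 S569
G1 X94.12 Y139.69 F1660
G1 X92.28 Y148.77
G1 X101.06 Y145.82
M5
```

Machine Y-up, SVG Y-down with viewBox height 219.65, so y_svg = 219.65 − y_machine; X carries over.

Run 1: power S856 maps to stroke `#ff8800` (cut). The run returns to its start, so emit a `<polygon>` with points (Y-flipped): 130.93,146.97 108.35,145.74 102.55,123.89 121.54,111.62 139.08,125.89.

Run 2: power S569 maps to stroke `#000000` (score). The run returns to its start, so emit a `<polygon>` with points (Y-flipped): 101.06,73.83 94.12,79.96 92.28,70.88.

<svg xmlns="http://www.w3.org/2000/svg" width="162.87mm" height="219.65mm" viewBox="0 0 162.87 219.65">
  <polygon points="130.93,146.97 108.35,145.74 102.55,123.89 121.54,111.62 139.08,125.89" fill="none" stroke="#ff8800"/>
  <polygon points="101.06,73.83 94.12,79.96 92.28,70.88" fill="none" stroke="#000000"/>
</svg>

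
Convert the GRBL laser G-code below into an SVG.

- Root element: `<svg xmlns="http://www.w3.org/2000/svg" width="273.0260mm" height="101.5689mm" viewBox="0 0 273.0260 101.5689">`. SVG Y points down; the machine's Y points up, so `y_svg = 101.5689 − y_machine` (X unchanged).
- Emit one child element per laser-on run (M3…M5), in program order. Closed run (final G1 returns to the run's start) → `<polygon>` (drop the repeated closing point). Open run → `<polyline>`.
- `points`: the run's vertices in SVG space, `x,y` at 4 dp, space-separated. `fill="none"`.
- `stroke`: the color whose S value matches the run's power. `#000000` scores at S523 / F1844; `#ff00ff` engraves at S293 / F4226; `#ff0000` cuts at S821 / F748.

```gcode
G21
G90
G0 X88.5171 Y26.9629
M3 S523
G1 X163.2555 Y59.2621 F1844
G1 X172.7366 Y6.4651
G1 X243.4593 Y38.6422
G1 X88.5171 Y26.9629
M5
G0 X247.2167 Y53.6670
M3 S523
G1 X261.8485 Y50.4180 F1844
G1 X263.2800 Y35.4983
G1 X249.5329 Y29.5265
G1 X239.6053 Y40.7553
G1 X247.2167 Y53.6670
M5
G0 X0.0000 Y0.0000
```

<svg xmlns="http://www.w3.org/2000/svg" width="273.0260mm" height="101.5689mm" viewBox="0 0 273.0260 101.5689">
  <polygon points="88.5171,74.6060 163.2555,42.3068 172.7366,95.1038 243.4593,62.9267" fill="none" stroke="#000000"/>
  <polygon points="247.2167,47.9019 261.8485,51.1509 263.2800,66.0706 249.5329,72.0424 239.6053,60.8136" fill="none" stroke="#000000"/>
</svg>

Machine Y-up, SVG Y-down with viewBox height 101.5689, so y_svg = 101.5689 − y_machine; X carries over. Every run uses S523, so all elements get stroke `#000000` (score).

Run 1: The run returns to its start, so emit a `<polygon>` with points (Y-flipped): 88.5171,74.6060 163.2555,42.3068 172.7366,95.1038 243.4593,62.9267.

Run 2: The run returns to its start, so emit a `<polygon>` with points (Y-flipped): 247.2167,47.9019 261.8485,51.1509 263.2800,66.0706 249.5329,72.0424 239.6053,60.8136.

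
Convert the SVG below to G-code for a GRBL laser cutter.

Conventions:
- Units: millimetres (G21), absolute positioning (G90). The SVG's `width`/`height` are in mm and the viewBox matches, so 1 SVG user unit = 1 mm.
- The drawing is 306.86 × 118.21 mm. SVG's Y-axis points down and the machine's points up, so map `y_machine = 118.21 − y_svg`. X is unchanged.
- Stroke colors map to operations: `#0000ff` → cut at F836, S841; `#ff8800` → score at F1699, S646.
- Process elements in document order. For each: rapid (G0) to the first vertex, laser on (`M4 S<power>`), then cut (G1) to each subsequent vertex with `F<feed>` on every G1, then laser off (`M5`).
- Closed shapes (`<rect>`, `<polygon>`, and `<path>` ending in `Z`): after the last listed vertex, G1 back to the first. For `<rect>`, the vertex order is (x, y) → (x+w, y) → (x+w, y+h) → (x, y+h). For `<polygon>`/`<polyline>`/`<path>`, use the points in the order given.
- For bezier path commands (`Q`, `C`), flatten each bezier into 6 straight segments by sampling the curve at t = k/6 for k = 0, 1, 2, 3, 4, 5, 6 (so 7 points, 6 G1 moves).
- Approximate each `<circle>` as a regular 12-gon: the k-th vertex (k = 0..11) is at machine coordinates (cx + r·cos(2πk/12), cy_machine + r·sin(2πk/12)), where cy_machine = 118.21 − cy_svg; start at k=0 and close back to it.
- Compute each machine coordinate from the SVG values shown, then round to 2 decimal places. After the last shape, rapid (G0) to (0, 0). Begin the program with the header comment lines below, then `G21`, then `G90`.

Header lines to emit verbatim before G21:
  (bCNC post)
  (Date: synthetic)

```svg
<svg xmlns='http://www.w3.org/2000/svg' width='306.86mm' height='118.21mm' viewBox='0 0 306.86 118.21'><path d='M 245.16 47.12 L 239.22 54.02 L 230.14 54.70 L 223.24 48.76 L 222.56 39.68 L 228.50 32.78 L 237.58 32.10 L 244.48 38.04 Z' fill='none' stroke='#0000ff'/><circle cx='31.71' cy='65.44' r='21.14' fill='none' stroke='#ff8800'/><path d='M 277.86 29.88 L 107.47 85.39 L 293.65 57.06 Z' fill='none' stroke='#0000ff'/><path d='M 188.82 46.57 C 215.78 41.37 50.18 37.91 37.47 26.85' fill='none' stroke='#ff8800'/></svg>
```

(bCNC post)
(Date: synthetic)
G21
G90
G0 X245.16 Y71.09
M4 S841
G1 X239.22 Y64.19 F836
G1 X230.14 Y63.51 F836
G1 X223.24 Y69.45 F836
G1 X222.56 Y78.53 F836
G1 X228.50 Y85.43 F836
G1 X237.58 Y86.11 F836
G1 X244.48 Y80.17 F836
G1 X245.16 Y71.09 F836
M5
G0 X52.85 Y52.77
M4 S646
G1 X50.02 Y63.34 F1699
G1 X42.28 Y71.08 F1699
G1 X31.71 Y73.91 F1699
G1 X21.14 Y71.08 F1699
G1 X13.40 Y63.34 F1699
G1 X10.57 Y52.77 F1699
G1 X13.40 Y42.20 F1699
G1 X21.14 Y34.46 F1699
G1 X31.71 Y31.63 F1699
G1 X42.28 Y34.46 F1699
G1 X50.02 Y42.20 F1699
G1 X52.85 Y52.77 F1699
M5
G0 X277.86 Y88.33
M4 S841
G1 X107.47 Y32.82 F836
G1 X293.65 Y61.15 F836
G1 X277.86 Y88.33 F836
M5
G0 X188.82 Y71.64
M4 S646
G1 X187.85 Y74.14 F1699
G1 X164.39 Y76.61 F1699
G1 X128.02 Y79.30 F1699
G1 X88.35 Y82.49 F1699
G1 X54.97 Y86.42 F1699
G1 X37.47 Y91.36 F1699
M5
G0 X0.00 Y0.00

1 u = 1 mm; y_m = 118.21 − y.

[1] `<path>` regular polygon, #0000ff→cut S841 F836: (245.16,71.09) → (239.22,64.19) → (230.14,63.51) → (223.24,69.45) → (222.56,78.53) → (228.50,85.43) → (237.58,86.11) → (244.48,80.17) → (245.16,71.09) (closed)

[2] `<circle>` circle, #ff8800→score S646 F1699: (52.85,52.77) → (50.02,63.34) → (42.28,71.08) → (31.71,73.91) → (21.14,71.08) → (13.40,63.34) → (10.57,52.77) → (13.40,42.20) → (21.14,34.46) → (31.71,31.63) → (42.28,34.46) → (50.02,42.20) → (52.85,52.77) (closed)

[3] `<path>` closed polygon, #0000ff→cut S841 F836: (277.86,88.33) → (107.47,32.82) → (293.65,61.15) → (277.86,88.33) (closed)

[4] `<path>` cubic bezier, #ff8800→score S646 F1699: (188.82,71.64) → (187.85,74.14) → (164.39,76.61) → (128.02,79.30) → (88.35,82.49) → (54.97,86.42) → (37.47,91.36)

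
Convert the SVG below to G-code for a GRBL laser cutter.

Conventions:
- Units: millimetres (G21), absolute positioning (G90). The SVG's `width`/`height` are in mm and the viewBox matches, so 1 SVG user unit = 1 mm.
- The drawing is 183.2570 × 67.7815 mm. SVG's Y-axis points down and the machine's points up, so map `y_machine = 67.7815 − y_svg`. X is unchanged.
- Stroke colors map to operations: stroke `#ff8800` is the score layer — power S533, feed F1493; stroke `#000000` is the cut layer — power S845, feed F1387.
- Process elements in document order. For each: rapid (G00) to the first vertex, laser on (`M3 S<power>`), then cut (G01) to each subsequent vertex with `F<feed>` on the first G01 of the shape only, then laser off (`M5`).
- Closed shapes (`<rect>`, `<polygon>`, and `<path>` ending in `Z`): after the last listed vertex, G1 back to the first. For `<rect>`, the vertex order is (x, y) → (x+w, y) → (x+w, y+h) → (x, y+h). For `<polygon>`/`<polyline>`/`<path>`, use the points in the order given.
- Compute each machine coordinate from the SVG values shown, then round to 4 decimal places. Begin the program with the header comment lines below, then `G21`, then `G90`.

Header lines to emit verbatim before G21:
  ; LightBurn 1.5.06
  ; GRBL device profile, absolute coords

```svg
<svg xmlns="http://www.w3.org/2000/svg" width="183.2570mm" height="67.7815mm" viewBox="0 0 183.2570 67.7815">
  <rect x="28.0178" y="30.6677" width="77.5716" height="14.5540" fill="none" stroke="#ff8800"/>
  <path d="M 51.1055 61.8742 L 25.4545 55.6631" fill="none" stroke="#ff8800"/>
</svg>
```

1 u = 1 mm; y_m = 67.7815 − y.

[1] `<rect>` rectangle, #ff8800→score S533 F1493: (28.0178,37.1138) → (105.5894,37.1138) → (105.5894,22.5598) → (28.0178,22.5598) → (28.0178,37.1138) (closed)

[2] `<path>` line segment, #ff8800→score S533 F1493: (51.1055,5.9073) → (25.4545,12.1184)

; LightBurn 1.5.06
; GRBL device profile, absolute coords
G21
G90
G00 X28.0178 Y37.1138
M3 S533
G01 X105.5894 Y37.1138 F1493
G01 X105.5894 Y22.5598
G01 X28.0178 Y22.5598
G01 X28.0178 Y37.1138
M5
G00 X51.1055 Y5.9073
M3 S533
G01 X25.4545 Y12.1184 F1493
M5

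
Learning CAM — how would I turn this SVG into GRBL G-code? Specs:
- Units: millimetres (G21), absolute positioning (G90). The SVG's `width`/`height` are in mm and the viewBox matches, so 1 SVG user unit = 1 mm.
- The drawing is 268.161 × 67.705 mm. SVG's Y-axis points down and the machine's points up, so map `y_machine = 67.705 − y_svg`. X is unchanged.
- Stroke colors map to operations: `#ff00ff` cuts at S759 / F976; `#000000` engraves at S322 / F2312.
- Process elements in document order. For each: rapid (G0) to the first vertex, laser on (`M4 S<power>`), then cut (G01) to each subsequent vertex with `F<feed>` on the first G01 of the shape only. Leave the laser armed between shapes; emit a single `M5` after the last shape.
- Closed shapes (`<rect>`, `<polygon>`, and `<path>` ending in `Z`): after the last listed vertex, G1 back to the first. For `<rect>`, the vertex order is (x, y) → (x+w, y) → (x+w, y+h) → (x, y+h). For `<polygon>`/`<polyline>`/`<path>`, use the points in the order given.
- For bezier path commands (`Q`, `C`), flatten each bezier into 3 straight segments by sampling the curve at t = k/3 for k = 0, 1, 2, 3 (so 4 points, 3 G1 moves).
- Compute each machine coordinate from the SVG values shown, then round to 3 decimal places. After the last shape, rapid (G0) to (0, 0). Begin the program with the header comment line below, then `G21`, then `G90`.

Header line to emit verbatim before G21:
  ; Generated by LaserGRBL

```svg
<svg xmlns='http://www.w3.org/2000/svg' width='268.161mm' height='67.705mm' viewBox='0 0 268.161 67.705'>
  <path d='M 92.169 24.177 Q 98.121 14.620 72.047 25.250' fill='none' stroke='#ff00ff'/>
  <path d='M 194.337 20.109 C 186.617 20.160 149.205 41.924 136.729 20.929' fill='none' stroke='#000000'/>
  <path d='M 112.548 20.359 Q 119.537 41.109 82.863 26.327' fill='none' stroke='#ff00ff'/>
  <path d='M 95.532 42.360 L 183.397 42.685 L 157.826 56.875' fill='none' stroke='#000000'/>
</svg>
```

; Generated by LaserGRBL
G21
G90
G0 X92.169 Y43.528
M4 S759
G01 X92.579 Y47.656 F976
G01 X85.871 Y47.299
G01 X72.047 Y42.455
G0 X194.337 Y47.596
M4 S322
G01 X178.743 Y42.695 F2312
G01 X155.494 Y37.646
G01 X136.729 Y46.776
G0 X112.548 Y47.346
M4 S759
G01 X112.356 Y37.461 F976
G01 X102.461 Y35.471
G01 X82.863 Y41.378
G0 X95.532 Y25.345
M4 S322
G01 X183.397 Y25.020 F2312
G01 X157.826 Y10.830
M5
G0 X0.000 Y0.000

Since the viewBox matches the mm dimensions, user units are millimetres directly. The only transform is the Y-flip y_m = 67.705 − y_svg.

Shape 1 is a quadratic bezier drawn with `<path>`. Its stroke #ff00ff means cut at S759, F976. After flipping Y the toolpath is (92.169,43.528) → (92.579,47.656) → (85.871,47.299) → (72.047,42.455).

Shape 2 is a cubic bezier drawn with `<path>`. Its stroke #000000 means engrave at S322, F2312. After flipping Y the toolpath is (194.337,47.596) → (178.743,42.695) → (155.494,37.646) → (136.729,46.776).

Shape 3 is a quadratic bezier drawn with `<path>`. Its stroke #ff00ff means cut at S759, F976. After flipping Y the toolpath is (112.548,47.346) → (112.356,37.461) → (102.461,35.471) → (82.863,41.378).

Shape 4 is a open polyline drawn with `<path>`. Its stroke #000000 means engrave at S322, F2312. After flipping Y the toolpath is (95.532,25.345) → (183.397,25.020) → (157.826,10.830).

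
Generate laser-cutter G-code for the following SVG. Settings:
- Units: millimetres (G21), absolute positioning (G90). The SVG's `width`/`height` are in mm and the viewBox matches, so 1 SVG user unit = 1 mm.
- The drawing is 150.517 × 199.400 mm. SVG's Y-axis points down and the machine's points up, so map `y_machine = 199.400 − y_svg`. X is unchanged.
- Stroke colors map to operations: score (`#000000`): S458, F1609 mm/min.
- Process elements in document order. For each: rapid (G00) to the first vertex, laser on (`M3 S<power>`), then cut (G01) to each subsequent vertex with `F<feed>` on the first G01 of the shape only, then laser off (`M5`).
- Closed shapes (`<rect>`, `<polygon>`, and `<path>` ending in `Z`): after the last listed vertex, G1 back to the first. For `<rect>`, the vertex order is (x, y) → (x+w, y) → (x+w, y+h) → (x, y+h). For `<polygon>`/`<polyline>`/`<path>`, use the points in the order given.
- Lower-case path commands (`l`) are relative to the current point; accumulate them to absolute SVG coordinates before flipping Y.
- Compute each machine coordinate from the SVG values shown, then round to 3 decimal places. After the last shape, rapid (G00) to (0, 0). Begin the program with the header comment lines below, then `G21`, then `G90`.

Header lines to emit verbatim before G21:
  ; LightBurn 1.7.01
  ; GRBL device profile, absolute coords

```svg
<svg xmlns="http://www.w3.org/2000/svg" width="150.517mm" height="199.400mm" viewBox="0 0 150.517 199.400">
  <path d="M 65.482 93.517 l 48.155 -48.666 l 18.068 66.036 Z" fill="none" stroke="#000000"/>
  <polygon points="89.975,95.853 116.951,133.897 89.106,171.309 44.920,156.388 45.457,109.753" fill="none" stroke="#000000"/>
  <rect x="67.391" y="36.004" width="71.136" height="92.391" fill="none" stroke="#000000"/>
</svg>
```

; LightBurn 1.7.01
; GRBL device profile, absolute coords
G21
G90
G00 X65.482 Y105.883
M3 S458
G01 X113.637 Y154.549 F1609
G01 X131.705 Y88.513
G01 X65.482 Y105.883
M5
G00 X89.975 Y103.547
M3 S458
G01 X116.951 Y65.503 F1609
G01 X89.106 Y28.091
G01 X44.920 Y43.012
G01 X45.457 Y89.647
G01 X89.975 Y103.547
M5
G00 X67.391 Y163.396
M3 S458
G01 X138.527 Y163.396 F1609
G01 X138.527 Y71.005
G01 X67.391 Y71.005
G01 X67.391 Y163.396
M5
G00 X0.000 Y0.000

viewBox `0 0 150.517 199.400` with mm width/height → 1 unit = 1 mm. Flip: y_m = 199.400 − y_svg.

**Shape 1** — `<path>` regular polygon, stroke `#000000` → score (S458, F1609). Machine vertices: (65.482,105.883) → (113.637,154.549) → (131.705,88.513) → (65.482,105.883). Closed: final G1 returns to the first vertex.

**Shape 2** — `<polygon>` regular polygon, stroke `#000000` → score (S458, F1609). Machine vertices: (89.975,103.547) → (116.951,65.503) → (89.106,28.091) → (44.920,43.012) → (45.457,89.647) → (89.975,103.547). Closed: final G1 returns to the first vertex.

**Shape 3** — `<rect>` rectangle, stroke `#000000` → score (S458, F1609). Machine vertices: (67.391,163.396) → (138.527,163.396) → (138.527,71.005) → (67.391,71.005) → (67.391,163.396). Closed: final G1 returns to the first vertex.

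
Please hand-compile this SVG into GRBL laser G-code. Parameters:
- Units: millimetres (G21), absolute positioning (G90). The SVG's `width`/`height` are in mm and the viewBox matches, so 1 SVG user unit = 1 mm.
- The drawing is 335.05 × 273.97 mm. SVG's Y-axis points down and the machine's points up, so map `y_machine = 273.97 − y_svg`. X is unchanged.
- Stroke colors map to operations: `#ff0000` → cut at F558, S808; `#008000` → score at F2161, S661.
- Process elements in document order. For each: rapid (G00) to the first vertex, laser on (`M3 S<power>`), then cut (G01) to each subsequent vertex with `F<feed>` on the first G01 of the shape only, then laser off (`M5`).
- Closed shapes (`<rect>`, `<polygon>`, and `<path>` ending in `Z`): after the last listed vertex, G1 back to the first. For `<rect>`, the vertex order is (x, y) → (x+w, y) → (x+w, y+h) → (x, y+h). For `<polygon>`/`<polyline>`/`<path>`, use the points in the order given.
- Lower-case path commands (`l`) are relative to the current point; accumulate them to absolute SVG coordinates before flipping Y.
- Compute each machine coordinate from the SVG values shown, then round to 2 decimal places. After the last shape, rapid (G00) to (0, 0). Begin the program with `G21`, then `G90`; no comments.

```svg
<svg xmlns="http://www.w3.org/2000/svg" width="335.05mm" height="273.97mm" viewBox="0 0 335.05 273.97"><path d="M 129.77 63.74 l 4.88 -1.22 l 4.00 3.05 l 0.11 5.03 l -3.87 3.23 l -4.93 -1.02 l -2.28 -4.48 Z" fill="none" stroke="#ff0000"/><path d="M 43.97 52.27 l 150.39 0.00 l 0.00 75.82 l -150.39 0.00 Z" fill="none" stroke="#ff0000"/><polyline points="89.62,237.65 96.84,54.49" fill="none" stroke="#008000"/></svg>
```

G21
G90
G00 X129.77 Y210.23
M3 S808
G01 X134.65 Y211.45 F558
G01 X138.65 Y208.40
G01 X138.76 Y203.37
G01 X134.89 Y200.14
G01 X129.96 Y201.16
G01 X127.68 Y205.64
G01 X129.77 Y210.23
M5
G00 X43.97 Y221.70
M3 S808
G01 X194.36 Y221.70 F558
G01 X194.36 Y145.88
G01 X43.97 Y145.88
G01 X43.97 Y221.70
M5
G00 X89.62 Y36.32
M3 S661
G01 X96.84 Y219.48 F2161
M5
G00 X0.00 Y0.00

1 u = 1 mm; y_m = 273.97 − y.

[1] `<path>` regular polygon, #ff0000→cut S808 F558: (129.77,210.23) → (134.65,211.45) → (138.65,208.40) → (138.76,203.37) → (134.89,200.14) → (129.96,201.16) → (127.68,205.64) → (129.77,210.23) (closed)

[2] `<path>` rectangle, #ff0000→cut S808 F558: (43.97,221.70) → (194.36,221.70) → (194.36,145.88) → (43.97,145.88) → (43.97,221.70) (closed)

[3] `<polyline>` line segment, #008000→score S661 F2161: (89.62,36.32) → (96.84,219.48)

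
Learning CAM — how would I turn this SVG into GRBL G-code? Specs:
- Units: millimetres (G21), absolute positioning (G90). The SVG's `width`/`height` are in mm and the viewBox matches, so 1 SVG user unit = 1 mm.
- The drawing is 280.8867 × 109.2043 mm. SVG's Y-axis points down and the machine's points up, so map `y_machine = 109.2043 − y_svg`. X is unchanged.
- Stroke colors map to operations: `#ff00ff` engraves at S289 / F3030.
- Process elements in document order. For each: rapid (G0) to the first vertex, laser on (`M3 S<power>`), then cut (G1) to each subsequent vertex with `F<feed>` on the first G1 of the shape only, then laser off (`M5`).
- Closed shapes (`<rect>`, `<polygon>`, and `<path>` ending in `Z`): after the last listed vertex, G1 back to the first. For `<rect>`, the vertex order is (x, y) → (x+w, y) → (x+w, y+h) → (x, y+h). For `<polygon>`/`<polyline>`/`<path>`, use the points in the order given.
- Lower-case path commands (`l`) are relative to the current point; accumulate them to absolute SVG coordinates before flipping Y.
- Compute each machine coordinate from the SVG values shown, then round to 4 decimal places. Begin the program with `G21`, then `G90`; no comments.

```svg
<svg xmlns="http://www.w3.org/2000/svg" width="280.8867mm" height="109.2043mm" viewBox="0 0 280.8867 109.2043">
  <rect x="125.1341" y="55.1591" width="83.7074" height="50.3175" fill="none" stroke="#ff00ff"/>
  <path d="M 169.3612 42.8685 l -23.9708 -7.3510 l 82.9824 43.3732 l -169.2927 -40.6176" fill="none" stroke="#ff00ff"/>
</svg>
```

Since the viewBox matches the mm dimensions, user units are millimetres directly. The only transform is the Y-flip y_m = 109.2043 − y_svg.

Shape 1 is a rectangle drawn with `<rect>`. Its stroke #ff00ff means engrave at S289, F3030. After flipping Y the toolpath is (125.1341,54.0452) → (208.8415,54.0452) → (208.8415,3.7277) → (125.1341,3.7277) → (125.1341,54.0452), returning to the start.

Shape 2 is a open polyline drawn with `<path>`. Its stroke #ff00ff means engrave at S289, F3030. After flipping Y the toolpath is (169.3612,66.3358) → (145.3904,73.6868) → (228.3728,30.3136) → (59.0801,70.9312).

G21
G90
G0 X125.1341 Y54.0452
M3 S289
G1 X208.8415 Y54.0452 F3030
G1 X208.8415 Y3.7277
G1 X125.1341 Y3.7277
G1 X125.1341 Y54.0452
M5
G0 X169.3612 Y66.3358
M3 S289
G1 X145.3904 Y73.6868 F3030
G1 X228.3728 Y30.3136
G1 X59.0801 Y70.9312
M5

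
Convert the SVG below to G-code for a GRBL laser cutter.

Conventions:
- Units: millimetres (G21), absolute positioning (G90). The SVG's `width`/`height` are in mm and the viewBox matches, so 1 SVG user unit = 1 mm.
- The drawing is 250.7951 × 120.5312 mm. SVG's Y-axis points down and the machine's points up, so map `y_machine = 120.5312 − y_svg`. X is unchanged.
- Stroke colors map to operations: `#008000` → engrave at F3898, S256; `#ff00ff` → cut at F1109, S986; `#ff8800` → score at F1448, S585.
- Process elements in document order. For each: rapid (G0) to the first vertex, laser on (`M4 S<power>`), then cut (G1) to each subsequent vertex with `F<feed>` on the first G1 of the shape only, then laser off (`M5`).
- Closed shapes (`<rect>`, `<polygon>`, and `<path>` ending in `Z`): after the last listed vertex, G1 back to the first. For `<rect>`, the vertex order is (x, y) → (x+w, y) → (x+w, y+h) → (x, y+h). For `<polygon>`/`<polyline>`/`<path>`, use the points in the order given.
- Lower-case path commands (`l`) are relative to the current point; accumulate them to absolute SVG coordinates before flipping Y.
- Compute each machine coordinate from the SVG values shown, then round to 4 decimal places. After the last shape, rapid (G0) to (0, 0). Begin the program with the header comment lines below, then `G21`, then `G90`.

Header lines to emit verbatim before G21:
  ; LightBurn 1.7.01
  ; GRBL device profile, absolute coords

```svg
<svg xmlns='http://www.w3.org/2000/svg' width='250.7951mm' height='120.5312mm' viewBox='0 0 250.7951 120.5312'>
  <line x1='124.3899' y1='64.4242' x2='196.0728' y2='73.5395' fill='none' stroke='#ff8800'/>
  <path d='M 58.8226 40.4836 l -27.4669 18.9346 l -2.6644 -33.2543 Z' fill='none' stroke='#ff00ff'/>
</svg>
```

; LightBurn 1.7.01
; GRBL device profile, absolute coords
G21
G90
G0 X124.3899 Y56.1070
M4 S585
G1 X196.0728 Y46.9917 F1448
M5
G0 X58.8226 Y80.0476
M4 S986
G1 X31.3557 Y61.1130 F1109
G1 X28.6913 Y94.3673
G1 X58.8226 Y80.0476
M5
G0 X0.0000 Y0.0000

viewBox `0 0 250.7951 120.5312` with mm width/height → 1 unit = 1 mm. Flip: y_m = 120.5312 − y_svg.

**Shape 1** — `<line>` line segment, stroke `#ff8800` → score (S585, F1448). Machine vertices: (124.3899,56.1070) → (196.0728,46.9917). Open path.

**Shape 2** — `<path>` regular polygon, stroke `#ff00ff` → cut (S986, F1109). Machine vertices: (58.8226,80.0476) → (31.3557,61.1130) → (28.6913,94.3673) → (58.8226,80.0476). Closed: final G1 returns to the first vertex.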